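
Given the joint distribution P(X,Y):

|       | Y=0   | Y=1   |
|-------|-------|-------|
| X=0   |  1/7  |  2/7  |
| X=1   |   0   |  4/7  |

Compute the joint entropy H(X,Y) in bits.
1.3788 bits

H(X,Y) = -Σ_{x,y} P(x,y) log₂ P(x,y). Per-cell terms -P(x,y)·log₂P(x,y):
  X=0: 0.4011, 0.5164
  X=1: 0.0000, 0.4613
  (cells with P = 0 contribute 0)
Sum of the 4 terms: H(X,Y) = 1.3788 bits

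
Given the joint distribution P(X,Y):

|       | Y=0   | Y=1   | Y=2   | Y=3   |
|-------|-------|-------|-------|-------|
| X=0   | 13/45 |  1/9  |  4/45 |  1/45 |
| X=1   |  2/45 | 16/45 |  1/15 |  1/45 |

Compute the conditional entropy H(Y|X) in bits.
1.4151 bits

H(Y|X) = H(X,Y) - H(X)

H(X,Y) = -Σ_{x,y} P(x,y) log₂ P(x,y). Per-cell terms -P(x,y)·log₂P(x,y):
  X=0: 0.51752, 0.35221, 0.31039, 0.12204
  X=1: 0.19964, 0.53044, 0.26046, 0.12204
Sum of the 8 terms: H(X,Y) = 2.4147 bits

Marginal of X (row sums):
  P(X=0) = 13/45 + 1/9 + 4/45 + 1/45 = 23/45
  P(X=1) = 2/45 + 16/45 + 1/15 + 1/45 = 22/45
H(X) = -[(23/45)·log₂(23/45) + (22/45)·log₂(22/45)]
  = 0.49490 + 0.50474 = 0.9996 bits

H(Y|X) = H(X,Y) - H(X) = 2.4147 - 0.9996 = 1.4151 bits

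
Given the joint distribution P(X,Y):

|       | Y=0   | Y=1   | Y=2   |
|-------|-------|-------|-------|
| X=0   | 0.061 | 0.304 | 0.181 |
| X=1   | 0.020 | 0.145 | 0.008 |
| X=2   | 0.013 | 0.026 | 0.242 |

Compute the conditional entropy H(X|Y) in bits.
1.1468 bits

H(X|Y) = H(X,Y) - H(Y)

H(X,Y) = -Σ_{x,y} P(x,y) log₂ P(x,y). Per-cell terms -P(x,y)·log₂P(x,y):
  X=0: 0.24614, 0.52223, 0.44633
  X=1: 0.11288, 0.40395, 0.05573
  X=2: 0.08145, 0.13690, 0.49535
Sum of the 9 terms: H(X,Y) = 2.50096 bits

Marginal of Y (column sums):
  P(Y=0) = 0.061 + 0.020 + 0.013 = 0.094
  P(Y=1) = 0.304 + 0.145 + 0.026 = 0.475
  P(Y=2) = 0.181 + 0.008 + 0.242 = 0.431
H(Y) = -[0.094·log₂(0.094) + 0.475·log₂(0.475) + 0.431·log₂(0.431)]
  = 0.32065 + 0.51015 + 0.52334 = 1.35414 bits

H(X|Y) = H(X,Y) - H(Y) = 2.50096 - 1.35414 = 1.1468 bits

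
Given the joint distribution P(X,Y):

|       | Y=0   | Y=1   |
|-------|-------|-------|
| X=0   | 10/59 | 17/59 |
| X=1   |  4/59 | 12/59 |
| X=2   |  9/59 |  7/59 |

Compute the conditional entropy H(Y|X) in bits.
0.9233 bits

H(Y|X) = H(X,Y) - H(X)

H(X,Y) = -Σ_{x,y} P(x,y) log₂ P(x,y). Per-cell terms -P(x,y)·log₂P(x,y):
  X=0: 0.43402, 0.51726
  X=1: 0.26323, 0.46732
  X=2: 0.41380, 0.36486
Sum of the 6 terms: H(X,Y) = 2.4605 bits

Marginal of X (row sums):
  P(X=0) = 10/59 + 17/59 = 27/59
  P(X=1) = 4/59 + 12/59 = 16/59
  P(X=2) = 9/59 + 7/59 = 16/59
H(X) = -[(27/59)·log₂(27/59) + (16/59)·log₂(16/59) + (16/59)·log₂(16/59)]
  = 0.51609 + 0.51055 + 0.51055 = 1.5372 bits

H(Y|X) = H(X,Y) - H(X) = 2.4605 - 1.5372 = 0.9233 bits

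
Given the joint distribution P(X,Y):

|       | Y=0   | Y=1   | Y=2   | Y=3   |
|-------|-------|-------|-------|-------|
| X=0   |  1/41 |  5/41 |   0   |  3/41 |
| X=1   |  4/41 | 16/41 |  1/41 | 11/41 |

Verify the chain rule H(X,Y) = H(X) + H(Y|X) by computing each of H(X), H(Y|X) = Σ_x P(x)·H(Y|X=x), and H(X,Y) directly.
H(X) = 0.7593 bits, H(Y|X) = 1.5149 bits, H(X,Y) = 2.2742 bits

Marginal of X (row sums):
  P(X=0) = 1/41 + 5/41 + 0 + 3/41 = 9/41
  P(X=1) = 4/41 + 16/41 + 1/41 + 11/41 = 32/41
H(X) = -[(9/41)·log₂(9/41) + (32/41)·log₂(32/41)]
  = 0.48021 + 0.27906 = 0.7593 bits

H(Y|X) = Σ_x P(x)·H(Y|X=x):
  X=0: P(X=0) = 9/41, P(Y|X=0) = (1/9, 5/9, 0, 1/3) → H(Y|X=0) = 1.35164
  X=1: P(X=1) = 32/41, P(Y|X=1) = (1/8, 1/2, 1/32, 11/32) → H(Y|X=1) = 1.56082
H(Y|X) = (9/41)·1.35164 + (32/41)·1.56082 = 1.5149 bits

H(X,Y) = -Σ_{x,y} P(x,y) log₂ P(x,y). Per-cell terms -P(x,y)·log₂P(x,y):
  X=0: 0.13067, 0.37020, 0.00000, 0.27604
  X=1: 0.32757, 0.52978, 0.13067, 0.50925
  (cells with P = 0 contribute 0)
Sum of the 8 terms: H(X,Y) = 2.2742 bits

Chain rule check:
  H(X) + H(Y|X) = 0.7593 + 1.5149 = 2.2742 bits
  H(X,Y) = 2.2742 bits
✓ Chain rule verified.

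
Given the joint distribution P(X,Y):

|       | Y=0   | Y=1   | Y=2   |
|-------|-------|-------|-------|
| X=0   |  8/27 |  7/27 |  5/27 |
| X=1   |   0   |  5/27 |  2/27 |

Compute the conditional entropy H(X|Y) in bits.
0.6593 bits

H(X|Y) = H(X,Y) - H(Y)

H(X,Y) = -Σ_{x,y} P(x,y) log₂ P(x,y). Per-cell terms -P(x,y)·log₂P(x,y):
  X=0: 0.519967, 0.504916, 0.450548
  X=1: 0.000000, 0.450548, 0.278140
  (cells with P = 0 contribute 0)
Sum of the 6 terms: H(X,Y) = 2.20412 bits

Marginal of Y (column sums):
  P(Y=0) = 8/27 + 0 = 8/27
  P(Y=1) = 7/27 + 5/27 = 4/9
  P(Y=2) = 5/27 + 2/27 = 7/27
H(Y) = -[(8/27)·log₂(8/27) + (4/9)·log₂(4/9) + (7/27)·log₂(7/27)]
  = 0.519967 + 0.519967 + 0.504916 = 1.54485 bits

H(X|Y) = H(X,Y) - H(Y) = 2.20412 - 1.54485 = 0.6593 bits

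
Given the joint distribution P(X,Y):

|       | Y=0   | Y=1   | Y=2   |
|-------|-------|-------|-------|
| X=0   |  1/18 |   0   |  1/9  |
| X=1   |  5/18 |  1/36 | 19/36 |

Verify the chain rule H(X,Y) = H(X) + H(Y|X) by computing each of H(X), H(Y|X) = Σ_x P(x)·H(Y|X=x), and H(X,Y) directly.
H(X) = 0.6500 bits, H(Y|X) = 1.0774 bits, H(X,Y) = 1.7274 bits

Marginal of X (row sums):
  P(X=0) = 1/18 + 0 + 1/9 = 1/6
  P(X=1) = 5/18 + 1/36 + 19/36 = 5/6
H(X) = -[(1/6)·log₂(1/6) + (5/6)·log₂(5/6)]
  = 0.4308 + 0.2192 = 0.6500 bits

H(Y|X) = Σ_x P(x)·H(Y|X=x):
  X=0: P(X=0) = 1/6, P(Y|X=0) = (1/3, 0, 2/3) → H(Y|X=0) = 0.9183
  X=1: P(X=1) = 5/6, P(Y|X=1) = (1/3, 1/30, 19/30) → H(Y|X=1) = 1.1092
H(Y|X) = (1/6)·0.9183 + (5/6)·1.1092 = 1.0774 bits

H(X,Y) = -Σ_{x,y} P(x,y) log₂ P(x,y). Per-cell terms -P(x,y)·log₂P(x,y):
  X=0: 0.2317, 0.0000, 0.3522
  X=1: 0.5133, 0.1436, 0.4866
  (cells with P = 0 contribute 0)
Sum of the 6 terms: H(X,Y) = 1.7274 bits

Chain rule check:
  H(X) + H(Y|X) = 0.6500 + 1.0774 = 1.7274 bits
  H(X,Y) = 1.7274 bits
✓ Chain rule verified.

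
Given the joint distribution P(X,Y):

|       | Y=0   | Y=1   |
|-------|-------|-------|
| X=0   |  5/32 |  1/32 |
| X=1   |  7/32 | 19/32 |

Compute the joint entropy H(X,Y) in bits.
1.5009 bits

H(X,Y) = -Σ_{x,y} P(x,y) log₂ P(x,y). Per-cell terms -P(x,y)·log₂P(x,y):
  X=0: 0.41845, 0.15625
  X=1: 0.47964, 0.44654
Sum of the 4 terms: H(X,Y) = 1.5009 bits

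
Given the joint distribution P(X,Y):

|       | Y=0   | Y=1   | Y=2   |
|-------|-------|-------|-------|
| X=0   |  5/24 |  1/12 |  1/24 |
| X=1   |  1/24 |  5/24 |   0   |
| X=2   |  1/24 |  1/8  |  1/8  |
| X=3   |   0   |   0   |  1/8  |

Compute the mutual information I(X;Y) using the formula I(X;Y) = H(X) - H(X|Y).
0.5452 bits

I(X;Y) = H(X) - H(X|Y)

Marginal of X (row sums):
  P(X=0) = 5/24 + 1/12 + 1/24 = 1/3
  P(X=1) = 1/24 + 5/24 + 0 = 1/4
  P(X=2) = 1/24 + 1/8 + 1/8 = 7/24
  P(X=3) = 0 + 0 + 1/8 = 1/8
H(X) = -[(1/3)·log₂(1/3) + (1/4)·log₂(1/4) + (7/24)·log₂(7/24) + (1/8)·log₂(1/8)]
  = 0.5283 + 0.5000 + 0.5185 + 0.3750 = 1.9218 bits

Marginal of Y (column sums):
  P(Y=0) = 5/24 + 1/24 + 1/24 + 0 = 7/24
  P(Y=1) = 1/12 + 5/24 + 1/8 + 0 = 5/12
  P(Y=2) = 1/24 + 0 + 1/8 + 1/8 = 7/24
H(X|Y) = Σ_y P(y)·H(X|Y=y):
  Y=0: P(Y=0) = 7/24, P(X|Y=0) = (5/7, 1/7, 1/7, 0) → H(X|Y=0) = 1.1488
  Y=1: P(Y=1) = 5/12, P(X|Y=1) = (1/5, 1/2, 3/10, 0) → H(X|Y=1) = 1.4855
  Y=2: P(Y=2) = 7/24, P(X|Y=2) = (1/7, 0, 3/7, 3/7) → H(X|Y=2) = 1.4488
H(X|Y) = (7/24)·1.1488 + (5/12)·1.4855 + (7/24)·1.4488 = 1.3766 bits

I(X;Y) = H(X) - H(X|Y) = 1.9218 - 1.3766 = 0.5452 bits

Cross-check via I(X;Y) = H(X) + H(Y) - H(X,Y): computing H(Y) from the column sums and H(X,Y) from the 12 cells in the same way gives H(Y) = 1.5632 bits and H(X,Y) = 2.9398 bits, so
I(X;Y) = 1.9218 + 1.5632 - 2.9398 = 0.5452 bits ✓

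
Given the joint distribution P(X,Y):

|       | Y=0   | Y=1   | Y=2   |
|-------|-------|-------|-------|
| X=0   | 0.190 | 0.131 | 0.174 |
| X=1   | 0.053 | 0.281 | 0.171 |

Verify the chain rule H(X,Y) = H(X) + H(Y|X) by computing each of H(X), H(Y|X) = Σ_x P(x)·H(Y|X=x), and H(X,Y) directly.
H(X) = 0.9999 bits, H(Y|X) = 1.4533 bits, H(X,Y) = 2.4533 bits

Marginal of X (row sums):
  P(X=0) = 0.190 + 0.131 + 0.174 = 0.495
  P(X=1) = 0.053 + 0.281 + 0.171 = 0.505
H(X) = -[0.495·log₂(0.495) + 0.505·log₂(0.505)]
  = 0.50218 + 0.49775 = 0.9999 bits

H(Y|X) = Σ_x P(x)·H(Y|X=x):
  X=0: P(X=0) = 0.495, P(Y|X=0) = (38/99, 131/495, 58/165) → H(Y|X=0) = 1.56801
  X=1: P(X=1) = 0.505, P(Y|X=1) = (53/505, 281/505, 171/505) → H(Y|X=1) = 1.34092
H(Y|X) = 0.495·1.56801 + 0.505·1.34092 = 1.4533 bits

H(X,Y) = -Σ_{x,y} P(x,y) log₂ P(x,y). Per-cell terms -P(x,y)·log₂P(x,y):
  X=0: 0.45523, 0.38414, 0.43897
  X=1: 0.22461, 0.51461, 0.43570
Sum of the 6 terms: H(X,Y) = 2.4533 bits

Chain rule check:
  H(X) + H(Y|X) = 0.9999 + 1.4533 = 2.4532 bits
  H(X,Y) = 2.4533 bits
✓ Chain rule verified (Δ = 0.0001 is 4-dp rounding noise: each of the three values was rounded independently).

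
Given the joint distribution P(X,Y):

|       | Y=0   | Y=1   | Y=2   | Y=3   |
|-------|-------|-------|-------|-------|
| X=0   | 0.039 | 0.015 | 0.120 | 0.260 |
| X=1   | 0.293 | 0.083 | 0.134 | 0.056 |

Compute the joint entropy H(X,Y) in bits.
2.5841 bits

H(X,Y) = -Σ_{x,y} P(x,y) log₂ P(x,y). Per-cell terms -P(x,y)·log₂P(x,y):
  X=0: 0.18253, 0.09088, 0.36707, 0.50529
  X=1: 0.51891, 0.29803, 0.38856, 0.23287
Sum of the 8 terms: H(X,Y) = 2.5841 bits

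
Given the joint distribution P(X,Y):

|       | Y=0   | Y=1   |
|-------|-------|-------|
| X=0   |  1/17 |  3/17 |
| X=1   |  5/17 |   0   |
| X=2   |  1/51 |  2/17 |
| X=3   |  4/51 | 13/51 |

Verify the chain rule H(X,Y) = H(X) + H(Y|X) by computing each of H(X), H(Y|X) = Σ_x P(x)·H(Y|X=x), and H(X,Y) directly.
H(X) = 1.9320 bits, H(Y|X) = 0.5345 bits, H(X,Y) = 2.4665 bits

Marginal of X (row sums):
  P(X=0) = 1/17 + 3/17 = 4/17
  P(X=1) = 5/17 + 0 = 5/17
  P(X=2) = 1/51 + 2/17 = 7/51
  P(X=3) = 4/51 + 13/51 = 1/3
H(X) = -[(4/17)·log₂(4/17) + (5/17)·log₂(5/17) + (7/51)·log₂(7/51) + (1/3)·log₂(1/3)]
  = 0.49117 + 0.51927 + 0.39324 + 0.52832 = 1.9320 bits

H(Y|X) = Σ_x P(x)·H(Y|X=x):
  X=0: P(X=0) = 4/17, P(Y|X=0) = (1/4, 3/4) → H(Y|X=0) = 0.81128
  X=1: P(X=1) = 5/17, P(Y|X=1) = (1, 0) → H(Y|X=1) = 0.00000
  X=2: P(X=2) = 7/51, P(Y|X=2) = (1/7, 6/7) → H(Y|X=2) = 0.59167
  X=3: P(X=3) = 1/3, P(Y|X=3) = (4/17, 13/17) → H(Y|X=3) = 0.78713
H(Y|X) = (4/17)·0.81128 + (5/17)·0.00000 + (7/51)·0.59167 + (1/3)·0.78713 = 0.5345 bits

H(X,Y) = -Σ_{x,y} P(x,y) log₂ P(x,y). Per-cell terms -P(x,y)·log₂P(x,y):
  X=0: 0.24044, 0.44162
  X=1: 0.51927, 0.00000
  X=2: 0.11122, 0.36323
  X=3: 0.28803, 0.50266
  (cells with P = 0 contribute 0)
Sum of the 8 terms: H(X,Y) = 2.4665 bits

Chain rule check:
  H(X) + H(Y|X) = 1.9320 + 0.5345 = 2.4665 bits
  H(X,Y) = 2.4665 bits
✓ Chain rule verified.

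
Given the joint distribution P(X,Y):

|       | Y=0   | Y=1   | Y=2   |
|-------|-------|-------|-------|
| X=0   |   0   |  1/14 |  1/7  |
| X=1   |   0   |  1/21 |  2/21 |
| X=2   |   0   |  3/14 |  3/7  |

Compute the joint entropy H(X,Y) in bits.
2.2053 bits

H(X,Y) = -Σ_{x,y} P(x,y) log₂ P(x,y). Per-cell terms -P(x,y)·log₂P(x,y):
  X=0: 0.0000000, 0.2719539, 0.4010507
  X=1: 0.0000000, 0.2091580, 0.3230778
  X=2: 0.0000000, 0.4762269, 0.5238825
  (cells with P = 0 contribute 0)
Sum of the 9 terms: H(X,Y) = 2.2053 bits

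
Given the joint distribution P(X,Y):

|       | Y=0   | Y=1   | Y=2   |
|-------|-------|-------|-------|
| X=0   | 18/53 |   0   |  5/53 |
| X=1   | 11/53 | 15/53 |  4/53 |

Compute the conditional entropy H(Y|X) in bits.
1.1306 bits

H(Y|X) = H(X,Y) - H(X)

H(X,Y) = -Σ_{x,y} P(x,y) log₂ P(x,y). Per-cell terms -P(x,y)·log₂P(x,y):
  X=0: 0.52913, 0.00000, 0.32132
  X=1: 0.47082, 0.51539, 0.28135
  (cells with P = 0 contribute 0)
Sum of the 6 terms: H(X,Y) = 2.1180 bits

Marginal of X (row sums):
  P(X=0) = 18/53 + 0 + 5/53 = 23/53
  P(X=1) = 11/53 + 15/53 + 4/53 = 30/53
H(X) = -[(23/53)·log₂(23/53) + (30/53)·log₂(30/53)]
  = 0.52265 + 0.46473 = 0.9874 bits

H(Y|X) = H(X,Y) - H(X) = 2.1180 - 0.9874 = 1.1306 bits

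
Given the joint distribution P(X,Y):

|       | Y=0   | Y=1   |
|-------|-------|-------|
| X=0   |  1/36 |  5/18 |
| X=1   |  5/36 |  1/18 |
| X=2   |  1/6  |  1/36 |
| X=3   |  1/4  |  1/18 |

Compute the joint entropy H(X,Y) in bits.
2.5903 bits

H(X,Y) = -Σ_{x,y} P(x,y) log₂ P(x,y). Per-cell terms -P(x,y)·log₂P(x,y):
  X=0: 0.1436, 0.5133
  X=1: 0.3956, 0.2317
  X=2: 0.4308, 0.1436
  X=3: 0.5000, 0.2317
Sum of the 8 terms: H(X,Y) = 2.5903 bits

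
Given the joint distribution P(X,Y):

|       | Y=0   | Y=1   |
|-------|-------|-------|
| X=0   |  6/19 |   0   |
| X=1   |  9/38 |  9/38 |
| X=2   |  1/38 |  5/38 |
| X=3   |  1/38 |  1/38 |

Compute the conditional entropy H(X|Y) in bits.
1.3410 bits

H(X|Y) = H(X,Y) - H(Y)

H(X,Y) = -Σ_{x,y} P(x,y) log₂ P(x,y). Per-cell terms -P(x,y)·log₂P(x,y):
  X=0: 0.5251, 0.0000
  X=1: 0.4922, 0.4922
  X=2: 0.1381, 0.3850
  X=3: 0.1381, 0.1381
  (cells with P = 0 contribute 0)
Sum of the 8 terms: H(X,Y) = 2.3088 bits

Marginal of Y (column sums):
  P(Y=0) = 6/19 + 9/38 + 1/38 + 1/38 = 23/38
  P(Y=1) = 0 + 9/38 + 5/38 + 1/38 = 15/38
H(Y) = -[(23/38)·log₂(23/38) + (15/38)·log₂(15/38)]
  = 0.4384 + 0.5294 = 0.9678 bits

H(X|Y) = H(X,Y) - H(Y) = 2.3088 - 0.9678 = 1.3410 bits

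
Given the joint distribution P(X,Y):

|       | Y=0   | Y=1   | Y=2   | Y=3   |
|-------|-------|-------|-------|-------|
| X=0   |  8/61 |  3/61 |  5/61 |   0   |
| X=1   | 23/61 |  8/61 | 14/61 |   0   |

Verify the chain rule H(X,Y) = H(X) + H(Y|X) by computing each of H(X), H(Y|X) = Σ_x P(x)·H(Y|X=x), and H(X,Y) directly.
H(X) = 0.8302 bits, H(Y|X) = 1.4660 bits, H(X,Y) = 2.2962 bits

Marginal of X (row sums):
  P(X=0) = 8/61 + 3/61 + 5/61 + 0 = 16/61
  P(X=1) = 23/61 + 8/61 + 14/61 + 0 = 45/61
H(X) = -[(16/61)·log₂(16/61) + (45/61)·log₂(45/61)]
  = 0.5064 + 0.3238 = 0.8302 bits

H(Y|X) = Σ_x P(x)·H(Y|X=x):
  X=0: P(X=0) = 16/61, P(Y|X=0) = (1/2, 3/16, 5/16, 0) → H(Y|X=0) = 1.4772
  X=1: P(X=1) = 45/61, P(Y|X=1) = (23/45, 8/45, 14/45, 0) → H(Y|X=1) = 1.4620
H(Y|X) = (16/61)·1.4772 + (45/61)·1.4620 = 1.4660 bits

H(X,Y) = -Σ_{x,y} P(x,y) log₂ P(x,y). Per-cell terms -P(x,y)·log₂P(x,y):
  X=0: 0.3844, 0.2137, 0.2958, 0.0000
  X=1: 0.5306, 0.3844, 0.4873, 0.0000
  (cells with P = 0 contribute 0)
Sum of the 8 terms: H(X,Y) = 2.2962 bits

Chain rule check:
  H(X) + H(Y|X) = 0.8302 + 1.4660 = 2.2962 bits
  H(X,Y) = 2.2962 bits
✓ Chain rule verified.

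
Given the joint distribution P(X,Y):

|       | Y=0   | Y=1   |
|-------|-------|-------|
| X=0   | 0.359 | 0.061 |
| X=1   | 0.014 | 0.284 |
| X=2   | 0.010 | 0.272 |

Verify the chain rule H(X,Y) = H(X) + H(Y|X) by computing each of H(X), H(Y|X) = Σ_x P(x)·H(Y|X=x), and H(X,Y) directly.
H(X) = 1.5611 bits, H(Y|X) = 0.3949 bits, H(X,Y) = 1.9560 bits

Marginal of X (row sums):
  P(X=0) = 0.359 + 0.061 = 0.420
  P(X=1) = 0.014 + 0.284 = 0.298
  P(X=2) = 0.010 + 0.272 = 0.282
H(X) = -[0.420·log₂(0.420) + 0.298·log₂(0.298) + 0.282·log₂(0.282)]
  = 0.5256 + 0.5205 + 0.5150 = 1.5611 bits

H(Y|X) = Σ_x P(x)·H(Y|X=x):
  X=0: P(X=0) = 0.420, P(Y|X=0) = (359/420, 61/420) → H(Y|X=0) = 0.5978
  X=1: P(X=1) = 0.298, P(Y|X=1) = (7/149, 142/149) → H(Y|X=1) = 0.2734
  X=2: P(X=2) = 0.282, P(Y|X=2) = (5/141, 136/141) → H(Y|X=2) = 0.2211
H(Y|X) = 0.420·0.5978 + 0.298·0.2734 + 0.282·0.2211 = 0.3949 bits

H(X,Y) = -Σ_{x,y} P(x,y) log₂ P(x,y). Per-cell terms -P(x,y)·log₂P(x,y):
  X=0: 0.5306, 0.2461
  X=1: 0.0862, 0.5158
  X=2: 0.0664, 0.5109
Sum of the 6 terms: H(X,Y) = 1.9560 bits

Chain rule check:
  H(X) + H(Y|X) = 1.5611 + 0.3949 = 1.9560 bits
  H(X,Y) = 1.9560 bits
✓ Chain rule verified.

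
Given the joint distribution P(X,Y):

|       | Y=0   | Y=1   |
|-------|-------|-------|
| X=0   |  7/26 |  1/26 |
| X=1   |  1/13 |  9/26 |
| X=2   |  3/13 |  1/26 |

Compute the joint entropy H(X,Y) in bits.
2.1739 bits

H(X,Y) = -Σ_{x,y} P(x,y) log₂ P(x,y). Per-cell terms -P(x,y)·log₂P(x,y):
  X=0: 0.5097, 0.1808
  X=1: 0.2846, 0.5298
  X=2: 0.4882, 0.1808
Sum of the 6 terms: H(X,Y) = 2.1739 bits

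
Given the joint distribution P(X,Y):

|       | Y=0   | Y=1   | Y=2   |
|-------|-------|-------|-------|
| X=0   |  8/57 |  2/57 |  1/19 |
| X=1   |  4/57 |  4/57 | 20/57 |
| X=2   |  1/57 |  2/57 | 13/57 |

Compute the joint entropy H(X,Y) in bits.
2.6171 bits

H(X,Y) = -Σ_{x,y} P(x,y) log₂ P(x,y). Per-cell terms -P(x,y)·log₂P(x,y):
  X=0: 0.39760, 0.16958, 0.22358
  X=1: 0.26897, 0.26897, 0.53016
  X=2: 0.10233, 0.16958, 0.48635
Sum of the 9 terms: H(X,Y) = 2.6171 bits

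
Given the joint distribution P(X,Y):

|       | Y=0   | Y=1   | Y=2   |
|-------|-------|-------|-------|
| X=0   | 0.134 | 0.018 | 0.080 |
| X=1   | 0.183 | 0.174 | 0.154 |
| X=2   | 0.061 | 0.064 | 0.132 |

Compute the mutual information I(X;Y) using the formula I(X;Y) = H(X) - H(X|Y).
0.0793 bits

I(X;Y) = H(X) - H(X|Y)

Marginal of X (row sums):
  P(X=0) = 0.134 + 0.018 + 0.080 = 0.232
  P(X=1) = 0.183 + 0.174 + 0.154 = 0.511
  P(X=2) = 0.061 + 0.064 + 0.132 = 0.257
H(X) = -[0.232·log₂(0.232) + 0.511·log₂(0.511) + 0.257·log₂(0.257)]
  = 0.48901 + 0.49496 + 0.50376 = 1.48773 bits

Marginal of Y (column sums):
  P(Y=0) = 0.134 + 0.183 + 0.061 = 0.378
  P(Y=1) = 0.018 + 0.174 + 0.064 = 0.256
  P(Y=2) = 0.080 + 0.154 + 0.132 = 0.366
H(X|Y) = Σ_y P(y)·H(X|Y=y):
  Y=0: P(Y=0) = 0.378, P(X|Y=0) = (67/189, 61/126, 61/378) → H(X|Y=0) = 1.46170
  Y=1: P(Y=1) = 0.256, P(X|Y=1) = (9/128, 87/128, 1/4) → H(X|Y=1) = 1.14793
  Y=2: P(Y=2) = 0.366, P(X|Y=2) = (40/183, 77/183, 22/61) → H(X|Y=2) = 1.53565
H(X|Y) = 0.378·1.46170 + 0.256·1.14793 + 0.366·1.53565 = 1.40844 bits

I(X;Y) = H(X) - H(X|Y) = 1.48773 - 1.40844 = 0.0793 bits

Cross-check via I(X;Y) = H(X) + H(Y) - H(X,Y): computing H(Y) from the column sums and H(X,Y) from the 9 cells in the same way gives H(Y) = 1.56451 bits and H(X,Y) = 2.97295 bits, so
I(X;Y) = 1.48773 + 1.56451 - 2.97295 = 0.0793 bits ✓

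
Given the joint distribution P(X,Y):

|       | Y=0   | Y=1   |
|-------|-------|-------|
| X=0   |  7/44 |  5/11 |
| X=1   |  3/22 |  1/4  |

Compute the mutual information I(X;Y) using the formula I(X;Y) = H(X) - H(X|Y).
0.0071 bits

I(X;Y) = H(X) - H(X|Y)

Marginal of X (row sums):
  P(X=0) = 7/44 + 5/11 = 27/44
  P(X=1) = 3/22 + 1/4 = 17/44
H(X) = -[(27/44)·log₂(27/44) + (17/44)·log₂(17/44)]
  = 0.43233 + 0.53008 = 0.96241 bits

Marginal of Y (column sums):
  P(Y=0) = 7/44 + 3/22 = 13/44
  P(Y=1) = 5/11 + 1/4 = 31/44
H(X|Y) = Σ_y P(y)·H(X|Y=y):
  Y=0: P(Y=0) = 13/44, P(X|Y=0) = (7/13, 6/13) → H(X|Y=0) = 0.99573
  Y=1: P(Y=1) = 31/44, P(X|Y=1) = (20/31, 11/31) → H(X|Y=1) = 0.93832
H(X|Y) = (13/44)·0.99573 + (31/44)·0.93832 = 0.95528 bits

I(X;Y) = H(X) - H(X|Y) = 0.96241 - 0.95528 = 0.0071 bits

Cross-check via I(X;Y) = H(X) + H(Y) - H(X,Y): computing H(Y) from the column sums and H(X,Y) from the 4 cells in the same way gives H(Y) = 0.87566 bits and H(X,Y) = 1.83094 bits, so
I(X;Y) = 0.96241 + 0.87566 - 1.83094 = 0.0071 bits ✓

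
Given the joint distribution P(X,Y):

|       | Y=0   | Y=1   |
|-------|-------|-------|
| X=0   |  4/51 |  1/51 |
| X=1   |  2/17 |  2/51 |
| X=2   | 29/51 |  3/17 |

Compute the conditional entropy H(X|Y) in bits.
1.0633 bits

H(X|Y) = H(X,Y) - H(Y)

H(X,Y) = -Σ_{x,y} P(x,y) log₂ P(x,y). Per-cell terms -P(x,y)·log₂P(x,y):
  X=0: 0.28803, 0.11122
  X=1: 0.36323, 0.18323
  X=2: 0.46312, 0.44162
Sum of the 6 terms: H(X,Y) = 1.85045 bits

Marginal of Y (column sums):
  P(Y=0) = 4/51 + 2/17 + 29/51 = 13/17
  P(Y=1) = 1/51 + 2/51 + 3/17 = 4/17
H(Y) = -[(13/17)·log₂(13/17) + (4/17)·log₂(4/17)]
  = 0.29596 + 0.49117 = 0.78713 bits

H(X|Y) = H(X,Y) - H(Y) = 1.85045 - 0.78713 = 1.0633 bits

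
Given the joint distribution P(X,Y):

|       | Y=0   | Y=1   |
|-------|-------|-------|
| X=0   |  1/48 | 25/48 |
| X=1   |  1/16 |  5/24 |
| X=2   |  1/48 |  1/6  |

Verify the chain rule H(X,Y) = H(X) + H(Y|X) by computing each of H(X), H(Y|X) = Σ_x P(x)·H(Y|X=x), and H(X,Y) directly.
H(X) = 1.4423 bits, H(Y|X) = 0.4328 bits, H(X,Y) = 1.8752 bits

Marginal of X (row sums):
  P(X=0) = 1/48 + 25/48 = 13/24
  P(X=1) = 1/16 + 5/24 = 13/48
  P(X=2) = 1/48 + 1/6 = 3/16
H(X) = -[(13/24)·log₂(13/24) + (13/48)·log₂(13/48) + (3/16)·log₂(3/16)]
  = 0.47912 + 0.51039 + 0.45282 = 1.4423 bits

H(Y|X) = Σ_x P(x)·H(Y|X=x):
  X=0: P(X=0) = 13/24, P(Y|X=0) = (1/26, 25/26) → H(Y|X=0) = 0.23519
  X=1: P(X=1) = 13/48, P(Y|X=1) = (3/13, 10/13) → H(Y|X=1) = 0.77935
  X=2: P(X=2) = 3/16, P(Y|X=2) = (1/9, 8/9) → H(Y|X=2) = 0.50326
H(Y|X) = (13/24)·0.23519 + (13/48)·0.77935 + (3/16)·0.50326 = 0.4328 bits

H(X,Y) = -Σ_{x,y} P(x,y) log₂ P(x,y). Per-cell terms -P(x,y)·log₂P(x,y):
  X=0: 0.11635, 0.49016
  X=1: 0.25000, 0.47147
  X=2: 0.11635, 0.43083
Sum of the 6 terms: H(X,Y) = 1.8752 bits

Chain rule check:
  H(X) + H(Y|X) = 1.4423 + 0.4328 = 1.8751 bits
  H(X,Y) = 1.8752 bits
✓ Chain rule verified (Δ = 0.0001 is 4-dp rounding noise: each of the three values was rounded independently).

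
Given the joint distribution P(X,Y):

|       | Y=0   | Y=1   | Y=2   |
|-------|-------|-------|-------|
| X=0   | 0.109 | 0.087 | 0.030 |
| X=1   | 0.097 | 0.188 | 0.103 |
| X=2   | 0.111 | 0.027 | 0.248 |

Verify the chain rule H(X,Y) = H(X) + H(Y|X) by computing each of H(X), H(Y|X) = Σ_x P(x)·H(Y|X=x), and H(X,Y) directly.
H(X) = 1.5450 bits, H(Y|X) = 1.3710 bits, H(X,Y) = 2.9159 bits

Marginal of X (row sums):
  P(X=0) = 0.109 + 0.087 + 0.030 = 0.226
  P(X=1) = 0.097 + 0.188 + 0.103 = 0.388
  P(X=2) = 0.111 + 0.027 + 0.248 = 0.386
H(X) = -[0.226·log₂(0.226) + 0.388·log₂(0.388) + 0.386·log₂(0.386)]
  = 0.48491 + 0.52996 + 0.53010 = 1.5450 bits

H(Y|X) = Σ_x P(x)·H(Y|X=x):
  X=0: P(X=0) = 0.226, P(Y|X=0) = (109/226, 87/226, 15/113) → H(Y|X=0) = 1.42427
  X=1: P(X=1) = 0.388, P(Y|X=1) = (1/4, 47/97, 103/388) → H(Y|X=1) = 1.51444
  X=2: P(X=2) = 0.386, P(Y|X=2) = (111/386, 27/386, 124/193) → H(Y|X=2) = 1.19556
H(Y|X) = 0.226·1.42427 + 0.388·1.51444 + 0.386·1.19556 = 1.3710 bits

H(X,Y) = -Σ_{x,y} P(x,y) log₂ P(x,y). Per-cell terms -P(x,y)·log₂P(x,y):
  X=0: 0.34854, 0.30649, 0.15177
  X=1: 0.32649, 0.45330, 0.33777
  X=2: 0.35202, 0.14069, 0.49887
Sum of the 9 terms: H(X,Y) = 2.9159 bits

Chain rule check:
  H(X) + H(Y|X) = 1.5450 + 1.3710 = 2.9160 bits
  H(X,Y) = 2.9159 bits
✓ Chain rule verified (Δ = 0.0001 is 4-dp rounding noise: each of the three values was rounded independently).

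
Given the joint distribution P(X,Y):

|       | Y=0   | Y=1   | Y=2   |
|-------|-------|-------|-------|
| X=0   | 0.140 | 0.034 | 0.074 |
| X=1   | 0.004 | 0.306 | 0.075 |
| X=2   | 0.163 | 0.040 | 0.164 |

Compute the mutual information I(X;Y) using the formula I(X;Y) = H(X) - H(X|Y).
0.4219 bits

I(X;Y) = H(X) - H(X|Y)

Marginal of X (row sums):
  P(X=0) = 0.140 + 0.034 + 0.074 = 0.248
  P(X=1) = 0.004 + 0.306 + 0.075 = 0.385
  P(X=2) = 0.163 + 0.040 + 0.164 = 0.367
H(X) = -[0.248·log₂(0.248) + 0.385·log₂(0.385) + 0.367·log₂(0.367)]
  = 0.4989 + 0.5302 + 0.5307 = 1.5598 bits

Marginal of Y (column sums):
  P(Y=0) = 0.140 + 0.004 + 0.163 = 0.307
  P(Y=1) = 0.034 + 0.306 + 0.040 = 0.380
  P(Y=2) = 0.074 + 0.075 + 0.164 = 0.313
H(X|Y) = Σ_y P(y)·H(X|Y=y):
  Y=0: P(Y=0) = 0.307, P(X|Y=0) = (140/307, 4/307, 163/307) → H(X|Y=0) = 1.0831
  Y=1: P(Y=1) = 0.380, P(X|Y=1) = (17/190, 153/190, 2/19) → H(X|Y=1) = 0.9051
  Y=2: P(Y=2) = 0.313, P(X|Y=2) = (74/313, 75/313, 164/313) → H(X|Y=2) = 1.4744
H(X|Y) = 0.307·1.0831 + 0.380·0.9051 + 0.313·1.4744 = 1.1379 bits

I(X;Y) = H(X) - H(X|Y) = 1.5598 - 1.1379 = 0.4219 bits

Cross-check via I(X;Y) = H(X) + H(Y) - H(X,Y): computing H(Y) from the column sums and H(X,Y) from the 9 cells in the same way gives H(Y) = 1.5780 bits and H(X,Y) = 2.7159 bits, so
I(X;Y) = 1.5598 + 1.5780 - 2.7159 = 0.4219 bits ✓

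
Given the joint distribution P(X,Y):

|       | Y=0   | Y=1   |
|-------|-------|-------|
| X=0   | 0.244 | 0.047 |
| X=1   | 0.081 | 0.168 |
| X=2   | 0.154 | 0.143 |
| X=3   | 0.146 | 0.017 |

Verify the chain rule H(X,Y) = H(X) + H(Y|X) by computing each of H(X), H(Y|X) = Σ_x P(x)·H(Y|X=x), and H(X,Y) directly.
H(X) = 1.9644 bits, H(Y|X) = 0.7876 bits, H(X,Y) = 2.7520 bits

Marginal of X (row sums):
  P(X=0) = 0.244 + 0.047 = 0.291
  P(X=1) = 0.081 + 0.168 = 0.249
  P(X=2) = 0.154 + 0.143 = 0.297
  P(X=3) = 0.146 + 0.017 = 0.163
H(X) = -[0.291·log₂(0.291) + 0.249·log₂(0.249) + 0.297·log₂(0.297) + 0.163·log₂(0.163)]
  = 0.5182445 + 0.4994398 + 0.5201852 + 0.4265801 = 1.9644 bits

H(Y|X) = Σ_x P(x)·H(Y|X=x):
  X=0: P(X=0) = 0.291, P(Y|X=0) = (244/291, 47/291) → H(Y|X=0) = 0.6379146
  X=1: P(X=1) = 0.249, P(Y|X=1) = (27/83, 56/83) → H(Y|X=1) = 0.9100534
  X=2: P(X=2) = 0.297, P(Y|X=2) = (14/27, 13/27) → H(Y|X=2) = 0.9990103
  X=3: P(X=3) = 0.163, P(Y|X=3) = (146/163, 17/163) → H(Y|X=3) = 0.4824628
H(Y|X) = 0.291·0.6379146 + 0.249·0.9100534 + 0.297·0.9990103 + 0.163·0.4824628 = 0.7876 bits

H(X,Y) = -Σ_{x,y} P(x,y) log₂ P(x,y). Per-cell terms -P(x,y)·log₂P(x,y):
  X=0: 0.4965515, 0.2073262
  X=1: 0.2937007, 0.4323424
  X=2: 0.4156457, 0.4012456
  X=3: 0.4052901, 0.0999315
Sum of the 8 terms: H(X,Y) = 2.7520 bits

Chain rule check:
  H(X) + H(Y|X) = 1.9644 + 0.7876 = 2.7520 bits
  H(X,Y) = 2.7520 bits
✓ Chain rule verified.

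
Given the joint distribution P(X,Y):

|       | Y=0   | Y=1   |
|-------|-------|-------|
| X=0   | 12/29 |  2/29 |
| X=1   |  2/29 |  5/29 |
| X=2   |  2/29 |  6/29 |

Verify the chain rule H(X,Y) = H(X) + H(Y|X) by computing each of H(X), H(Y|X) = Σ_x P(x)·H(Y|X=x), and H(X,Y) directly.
H(X) = 1.5147 bits, H(Y|X) = 0.7178 bits, H(X,Y) = 2.2325 bits

Marginal of X (row sums):
  P(X=0) = 12/29 + 2/29 = 14/29
  P(X=1) = 2/29 + 5/29 = 7/29
  P(X=2) = 2/29 + 6/29 = 8/29
H(X) = -[(14/29)·log₂(14/29) + (7/29)·log₂(7/29) + (8/29)·log₂(8/29)]
  = 0.50720 + 0.49498 + 0.51255 = 1.5147 bits

H(Y|X) = Σ_x P(x)·H(Y|X=x):
  X=0: P(X=0) = 14/29, P(Y|X=0) = (6/7, 1/7) → H(Y|X=0) = 0.59167
  X=1: P(X=1) = 7/29, P(Y|X=1) = (2/7, 5/7) → H(Y|X=1) = 0.86312
  X=2: P(X=2) = 8/29, P(Y|X=2) = (1/4, 3/4) → H(Y|X=2) = 0.81128
H(Y|X) = (14/29)·0.59167 + (7/29)·0.86312 + (8/29)·0.81128 = 0.7178 bits

H(X,Y) = -Σ_{x,y} P(x,y) log₂ P(x,y). Per-cell terms -P(x,y)·log₂P(x,y):
  X=0: 0.52677, 0.26607
  X=1: 0.26607, 0.43725
  X=2: 0.26607, 0.47028
Sum of the 6 terms: H(X,Y) = 2.2325 bits

Chain rule check:
  H(X) + H(Y|X) = 1.5147 + 0.7178 = 2.2325 bits
  H(X,Y) = 2.2325 bits
✓ Chain rule verified.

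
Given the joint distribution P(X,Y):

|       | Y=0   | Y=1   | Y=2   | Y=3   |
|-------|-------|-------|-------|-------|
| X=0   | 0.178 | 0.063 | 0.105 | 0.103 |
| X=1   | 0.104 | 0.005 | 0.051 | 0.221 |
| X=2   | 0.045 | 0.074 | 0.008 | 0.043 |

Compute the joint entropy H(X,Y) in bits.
3.1820 bits

H(X,Y) = -Σ_{x,y} P(x,y) log₂ P(x,y). Per-cell terms -P(x,y)·log₂P(x,y):
  X=0: 0.4432, 0.2513, 0.3414, 0.3378
  X=1: 0.3396, 0.0382, 0.2190, 0.4813
  X=2: 0.2013, 0.2780, 0.0557, 0.1952
Sum of the 12 terms: H(X,Y) = 3.1820 bits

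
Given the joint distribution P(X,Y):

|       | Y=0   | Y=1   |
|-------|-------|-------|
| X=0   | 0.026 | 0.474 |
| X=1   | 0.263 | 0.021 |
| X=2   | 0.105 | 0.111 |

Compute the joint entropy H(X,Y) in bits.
1.9647 bits

H(X,Y) = -Σ_{x,y} P(x,y) log₂ P(x,y). Per-cell terms -P(x,y)·log₂P(x,y):
  X=0: 0.13690, 0.51052
  X=1: 0.50677, 0.11704
  X=2: 0.34141, 0.35202
Sum of the 6 terms: H(X,Y) = 1.9647 bits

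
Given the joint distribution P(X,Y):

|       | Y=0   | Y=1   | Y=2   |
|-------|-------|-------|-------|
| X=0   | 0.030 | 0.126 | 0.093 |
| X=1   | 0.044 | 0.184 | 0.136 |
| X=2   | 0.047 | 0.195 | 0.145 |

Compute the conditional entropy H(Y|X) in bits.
1.3971 bits

H(Y|X) = H(X,Y) - H(X)

H(X,Y) = -Σ_{x,y} P(x,y) log₂ P(x,y). Per-cell terms -P(x,y)·log₂P(x,y):
  X=0: 0.15177, 0.37655, 0.31868
  X=1: 0.19828, 0.44937, 0.39145
  X=2: 0.20733, 0.45990, 0.40395
Sum of the 9 terms: H(X,Y) = 2.9573 bits

Marginal of X (row sums):
  P(X=0) = 0.030 + 0.126 + 0.093 = 0.249
  P(X=1) = 0.044 + 0.184 + 0.136 = 0.364
  P(X=2) = 0.047 + 0.195 + 0.145 = 0.387
H(X) = -[0.249·log₂(0.249) + 0.364·log₂(0.364) + 0.387·log₂(0.387)]
  = 0.49944 + 0.53071 + 0.53003 = 1.5602 bits

H(Y|X) = H(X,Y) - H(X) = 2.9573 - 1.5602 = 1.3971 bits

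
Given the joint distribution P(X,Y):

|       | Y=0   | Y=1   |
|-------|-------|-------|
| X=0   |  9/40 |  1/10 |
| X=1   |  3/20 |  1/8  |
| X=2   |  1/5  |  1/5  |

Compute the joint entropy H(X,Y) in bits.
2.5307 bits

H(X,Y) = -Σ_{x,y} P(x,y) log₂ P(x,y). Per-cell terms -P(x,y)·log₂P(x,y):
  X=0: 0.4842, 0.3322
  X=1: 0.4105, 0.3750
  X=2: 0.4644, 0.4644
Sum of the 6 terms: H(X,Y) = 2.5307 bits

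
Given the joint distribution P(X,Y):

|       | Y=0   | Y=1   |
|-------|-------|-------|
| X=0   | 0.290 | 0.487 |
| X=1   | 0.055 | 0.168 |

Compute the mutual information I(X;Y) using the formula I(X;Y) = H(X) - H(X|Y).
0.0092 bits

I(X;Y) = H(X) - H(X|Y)

Marginal of X (row sums):
  P(X=0) = 0.290 + 0.487 = 0.777
  P(X=1) = 0.055 + 0.168 = 0.223
H(X) = -[0.777·log₂(0.777) + 0.223·log₂(0.223)]
  = 0.2828 + 0.4828 = 0.7656 bits

Marginal of Y (column sums):
  P(Y=0) = 0.290 + 0.055 = 0.345
  P(Y=1) = 0.487 + 0.168 = 0.655
H(X|Y) = Σ_y P(y)·H(X|Y=y):
  Y=0: P(Y=0) = 0.345, P(X|Y=0) = (58/69, 11/69) → H(X|Y=0) = 0.6329
  Y=1: P(Y=1) = 0.655, P(X|Y=1) = (487/655, 168/655) → H(X|Y=1) = 0.8214
H(X|Y) = 0.345·0.6329 + 0.655·0.8214 = 0.7564 bits

I(X;Y) = H(X) - H(X|Y) = 0.7656 - 0.7564 = 0.0092 bits

Cross-check via I(X;Y) = H(X) + H(Y) - H(X,Y): computing H(Y) from the column sums and H(X,Y) from the 4 cells in the same way gives H(Y) = 0.9295 bits and H(X,Y) = 1.6859 bits, so
I(X;Y) = 0.7656 + 0.9295 - 1.6859 = 0.0092 bits ✓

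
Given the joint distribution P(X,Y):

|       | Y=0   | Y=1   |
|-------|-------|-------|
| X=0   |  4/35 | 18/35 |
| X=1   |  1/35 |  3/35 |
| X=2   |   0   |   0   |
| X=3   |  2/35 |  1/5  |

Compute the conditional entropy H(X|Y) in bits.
1.2798 bits

H(X|Y) = H(X,Y) - H(Y)

H(X,Y) = -Σ_{x,y} P(x,y) log₂ P(x,y). Per-cell terms -P(x,y)·log₂P(x,y):
  X=0: 0.35763, 0.49338
  X=1: 0.14655, 0.30380
  X=2: 0.00000, 0.00000
  X=3: 0.23596, 0.46439
  (cells with P = 0 contribute 0)
Sum of the 8 terms: H(X,Y) = 2.0017 bits

Marginal of Y (column sums):
  P(Y=0) = 4/35 + 1/35 + 0 + 2/35 = 1/5
  P(Y=1) = 18/35 + 3/35 + 0 + 1/5 = 4/5
H(Y) = -[(1/5)·log₂(1/5) + (4/5)·log₂(4/5)]
  = 0.46439 + 0.25754 = 0.7219 bits

H(X|Y) = H(X,Y) - H(Y) = 2.0017 - 0.7219 = 1.2798 bits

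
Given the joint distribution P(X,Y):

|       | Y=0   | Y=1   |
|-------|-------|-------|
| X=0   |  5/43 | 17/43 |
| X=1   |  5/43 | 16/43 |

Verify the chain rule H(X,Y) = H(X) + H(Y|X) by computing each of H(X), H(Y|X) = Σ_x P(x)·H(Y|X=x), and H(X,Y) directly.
H(X) = 0.9996 bits, H(Y|X) = 0.7823 bits, H(X,Y) = 1.7819 bits

Marginal of X (row sums):
  P(X=0) = 5/43 + 17/43 = 22/43
  P(X=1) = 5/43 + 16/43 = 21/43
H(X) = -[(22/43)·log₂(22/43) + (21/43)·log₂(21/43)]
  = 0.49466 + 0.50495 = 0.9996 bits

H(Y|X) = Σ_x P(x)·H(Y|X=x):
  X=0: P(X=0) = 22/43, P(Y|X=0) = (5/22, 17/22) → H(Y|X=0) = 0.77323
  X=1: P(X=1) = 21/43, P(Y|X=1) = (5/21, 16/21) → H(Y|X=1) = 0.79186
H(Y|X) = (22/43)·0.77323 + (21/43)·0.79186 = 0.7823 bits

H(X,Y) = -Σ_{x,y} P(x,y) log₂ P(x,y). Per-cell terms -P(x,y)·log₂P(x,y):
  X=0: 0.36097, 0.52929
  X=1: 0.36097, 0.53070
Sum of the 4 terms: H(X,Y) = 1.7819 bits

Chain rule check:
  H(X) + H(Y|X) = 0.9996 + 0.7823 = 1.7819 bits
  H(X,Y) = 1.7819 bits
✓ Chain rule verified.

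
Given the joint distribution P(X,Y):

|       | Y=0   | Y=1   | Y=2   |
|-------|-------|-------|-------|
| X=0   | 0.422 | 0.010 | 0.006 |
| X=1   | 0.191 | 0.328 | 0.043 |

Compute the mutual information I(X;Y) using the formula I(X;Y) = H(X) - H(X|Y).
0.3490 bits

I(X;Y) = H(X) - H(X|Y)

Marginal of X (row sums):
  P(X=0) = 0.422 + 0.010 + 0.006 = 0.438
  P(X=1) = 0.191 + 0.328 + 0.043 = 0.562
H(X) = -[0.438·log₂(0.438) + 0.562·log₂(0.562)]
  = 0.52166 + 0.46722 = 0.98888 bits

Marginal of Y (column sums):
  P(Y=0) = 0.422 + 0.191 = 0.613
  P(Y=1) = 0.010 + 0.328 = 0.338
  P(Y=2) = 0.006 + 0.043 = 0.049
H(X|Y) = Σ_y P(y)·H(X|Y=y):
  Y=0: P(Y=0) = 0.613, P(X|Y=0) = (422/613, 191/613) → H(X|Y=0) = 0.89499
  Y=1: P(Y=1) = 0.338, P(X|Y=1) = (5/169, 164/169) → H(X|Y=1) = 0.19231
  Y=2: P(Y=2) = 0.049, P(X|Y=2) = (6/49, 43/49) → H(X|Y=2) = 0.53636
H(X|Y) = 0.613·0.89499 + 0.338·0.19231 + 0.049·0.53636 = 0.63991 bits

I(X;Y) = H(X) - H(X|Y) = 0.98888 - 0.63991 = 0.3490 bits

Cross-check via I(X;Y) = H(X) + H(Y) - H(X,Y): computing H(Y) from the column sums and H(X,Y) from the 6 cells in the same way gives H(Y) = 1.17494 bits and H(X,Y) = 1.81486 bits, so
I(X;Y) = 0.98888 + 1.17494 - 1.81486 = 0.3490 bits ✓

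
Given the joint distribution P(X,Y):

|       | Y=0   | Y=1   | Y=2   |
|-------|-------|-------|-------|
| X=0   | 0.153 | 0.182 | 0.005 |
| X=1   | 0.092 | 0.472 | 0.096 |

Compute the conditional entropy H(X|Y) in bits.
0.8206 bits

H(X|Y) = H(X,Y) - H(Y)

H(X,Y) = -Σ_{x,y} P(x,y) log₂ P(x,y). Per-cell terms -P(x,y)·log₂P(x,y):
  X=0: 0.414385, 0.447354, 0.038219
  X=1: 0.316684, 0.511243, 0.324559
Sum of the 6 terms: H(X,Y) = 2.05244 bits

Marginal of Y (column sums):
  P(Y=0) = 0.153 + 0.092 = 0.245
  P(Y=1) = 0.182 + 0.472 = 0.654
  P(Y=2) = 0.005 + 0.096 = 0.101
H(Y) = -[0.245·log₂(0.245) + 0.654·log₂(0.654) + 0.101·log₂(0.101)]
  = 0.497141 + 0.400665 + 0.334065 = 1.23187 bits

H(X|Y) = H(X,Y) - H(Y) = 2.05244 - 1.23187 = 0.8206 bits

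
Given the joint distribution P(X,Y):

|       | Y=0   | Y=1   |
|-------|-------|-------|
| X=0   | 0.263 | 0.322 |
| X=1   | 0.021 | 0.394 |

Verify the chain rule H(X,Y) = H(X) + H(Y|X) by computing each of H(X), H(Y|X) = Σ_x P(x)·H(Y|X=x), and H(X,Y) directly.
H(X) = 0.9791 bits, H(Y|X) = 0.7006 bits, H(X,Y) = 1.6797 bits

Marginal of X (row sums):
  P(X=0) = 0.263 + 0.322 = 0.585
  P(X=1) = 0.021 + 0.394 = 0.415
H(X) = -[0.585·log₂(0.585) + 0.415·log₂(0.415)]
  = 0.452493 + 0.526559 = 0.9791 bits

H(Y|X) = Σ_x P(x)·H(Y|X=x):
  X=0: P(X=0) = 0.585, P(Y|X=0) = (263/585, 322/585) → H(Y|X=0) = 0.992650
  X=1: P(X=1) = 0.415, P(Y|X=1) = (21/415, 394/415) → H(Y|X=1) = 0.288950
H(Y|X) = 0.585·0.992650 + 0.415·0.288950 = 0.7006 bits

H(X,Y) = -Σ_{x,y} P(x,y) log₂ P(x,y). Per-cell terms -P(x,y)·log₂P(x,y):
  X=0: 0.506766, 0.526427
  X=1: 0.117043, 0.529431
Sum of the 4 terms: H(X,Y) = 1.6797 bits

Chain rule check:
  H(X) + H(Y|X) = 0.9791 + 0.7006 = 1.6797 bits
  H(X,Y) = 1.6797 bits
✓ Chain rule verified.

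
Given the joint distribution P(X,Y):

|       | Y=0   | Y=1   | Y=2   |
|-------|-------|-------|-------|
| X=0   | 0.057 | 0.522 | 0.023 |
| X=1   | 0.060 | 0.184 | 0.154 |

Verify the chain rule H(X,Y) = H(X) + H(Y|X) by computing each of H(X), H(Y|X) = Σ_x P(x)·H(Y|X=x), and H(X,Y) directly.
H(X) = 0.9698 bits, H(Y|X) = 0.9891 bits, H(X,Y) = 1.9589 bits

Marginal of X (row sums):
  P(X=0) = 0.057 + 0.522 + 0.023 = 0.602
  P(X=1) = 0.060 + 0.184 + 0.154 = 0.398
H(X) = -[0.602·log₂(0.602) + 0.398·log₂(0.398)]
  = 0.4408 + 0.5290 = 0.9698 bits

H(Y|X) = Σ_x P(x)·H(Y|X=x):
  X=0: P(X=0) = 0.602, P(Y|X=0) = (57/602, 261/301, 23/602) → H(Y|X=0) = 0.6803
  X=1: P(X=1) = 0.398, P(Y|X=1) = (30/199, 92/199, 77/199) → H(Y|X=1) = 1.4561
H(Y|X) = 0.602·0.6803 + 0.398·1.4561 = 0.9891 bits

H(X,Y) = -Σ_{x,y} P(x,y) log₂ P(x,y). Per-cell terms -P(x,y)·log₂P(x,y):
  X=0: 0.2356, 0.4896, 0.1252
  X=1: 0.2435, 0.4494, 0.4156
Sum of the 6 terms: H(X,Y) = 1.9589 bits

Chain rule check:
  H(X) + H(Y|X) = 0.9698 + 0.9891 = 1.9589 bits
  H(X,Y) = 1.9589 bits
✓ Chain rule verified.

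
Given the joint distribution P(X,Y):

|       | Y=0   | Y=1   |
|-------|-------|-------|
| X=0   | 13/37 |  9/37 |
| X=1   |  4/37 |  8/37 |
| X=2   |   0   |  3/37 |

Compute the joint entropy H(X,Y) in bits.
2.1449 bits

H(X,Y) = -Σ_{x,y} P(x,y) log₂ P(x,y). Per-cell terms -P(x,y)·log₂P(x,y):
  X=0: 0.5302, 0.4961
  X=1: 0.3470, 0.4777
  X=2: 0.0000, 0.2939
  (cells with P = 0 contribute 0)
Sum of the 6 terms: H(X,Y) = 2.1449 bits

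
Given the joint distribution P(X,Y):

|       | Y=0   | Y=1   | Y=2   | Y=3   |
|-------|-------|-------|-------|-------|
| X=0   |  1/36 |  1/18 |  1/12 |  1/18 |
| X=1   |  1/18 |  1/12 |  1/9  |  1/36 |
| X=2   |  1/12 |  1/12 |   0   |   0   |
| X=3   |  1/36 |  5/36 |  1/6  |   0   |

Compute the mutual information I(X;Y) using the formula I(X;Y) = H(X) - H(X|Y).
0.2747 bits

I(X;Y) = H(X) - H(X|Y)

Marginal of X (row sums):
  P(X=0) = 1/36 + 1/18 + 1/12 + 1/18 = 2/9
  P(X=1) = 1/18 + 1/12 + 1/9 + 1/36 = 5/18
  P(X=2) = 1/12 + 1/12 + 0 + 0 = 1/6
  P(X=3) = 1/36 + 5/36 + 1/6 + 0 = 1/3
H(X) = -[(2/9)·log₂(2/9) + (5/18)·log₂(5/18) + (1/6)·log₂(1/6) + (1/3)·log₂(1/3)]
  = 0.48221 + 0.51333 + 0.43083 + 0.52832 = 1.9547 bits

Marginal of Y (column sums):
  P(Y=0) = 1/36 + 1/18 + 1/12 + 1/36 = 7/36
  P(Y=1) = 1/18 + 1/12 + 1/12 + 5/36 = 13/36
  P(Y=2) = 1/12 + 1/9 + 0 + 1/6 = 13/36
  P(Y=3) = 1/18 + 1/36 + 0 + 0 = 1/12
H(X|Y) = Σ_y P(y)·H(X|Y=y):
  Y=0: P(Y=0) = 7/36, P(X|Y=0) = (1/7, 2/7, 3/7, 1/7) → H(X|Y=0) = 1.84237
  Y=1: P(Y=1) = 13/36, P(X|Y=1) = (2/13, 3/13, 3/13, 5/13) → H(X|Y=1) = 1.92202
  Y=2: P(Y=2) = 13/36, P(X|Y=2) = (3/13, 4/13, 0, 6/13) → H(X|Y=2) = 1.52623
  Y=3: P(Y=3) = 1/12, P(X|Y=3) = (2/3, 1/3, 0, 0) → H(X|Y=3) = 0.91830
H(X|Y) = (7/36)·1.84237 + (13/36)·1.92202 + (13/36)·1.52623 + (1/12)·0.91830 = 1.6800 bits

I(X;Y) = H(X) - H(X|Y) = 1.9547 - 1.6800 = 0.2747 bits

Cross-check via I(X;Y) = H(X) + H(Y) - H(X,Y): computing H(Y) from the column sums and H(X,Y) from the 16 cells in the same way gives H(Y) = 1.8194 bits and H(X,Y) = 3.4994 bits, so
I(X;Y) = 1.9547 + 1.8194 - 3.4994 = 0.2747 bits ✓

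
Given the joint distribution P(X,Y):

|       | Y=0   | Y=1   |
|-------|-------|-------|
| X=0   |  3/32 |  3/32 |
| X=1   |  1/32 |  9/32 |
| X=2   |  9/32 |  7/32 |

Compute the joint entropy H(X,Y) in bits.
2.3056 bits

H(X,Y) = -Σ_{x,y} P(x,y) log₂ P(x,y). Per-cell terms -P(x,y)·log₂P(x,y):
  X=0: 0.3202, 0.3202
  X=1: 0.1562, 0.5147
  X=2: 0.5147, 0.4796
Sum of the 6 terms: H(X,Y) = 2.3056 bits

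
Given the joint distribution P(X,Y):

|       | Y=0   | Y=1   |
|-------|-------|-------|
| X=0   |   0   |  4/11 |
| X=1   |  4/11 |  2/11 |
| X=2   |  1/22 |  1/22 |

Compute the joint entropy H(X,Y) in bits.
1.9140 bits

H(X,Y) = -Σ_{x,y} P(x,y) log₂ P(x,y). Per-cell terms -P(x,y)·log₂P(x,y):
  X=0: 0.0000, 0.5307
  X=1: 0.5307, 0.4472
  X=2: 0.2027, 0.2027
  (cells with P = 0 contribute 0)
Sum of the 6 terms: H(X,Y) = 1.9140 bits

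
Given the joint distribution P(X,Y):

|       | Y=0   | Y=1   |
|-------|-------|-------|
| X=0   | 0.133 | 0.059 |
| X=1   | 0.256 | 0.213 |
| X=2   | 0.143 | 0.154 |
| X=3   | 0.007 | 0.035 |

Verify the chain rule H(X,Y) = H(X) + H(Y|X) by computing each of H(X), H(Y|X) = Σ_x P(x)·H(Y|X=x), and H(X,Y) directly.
H(X) = 1.6817 bits, H(Y|X) = 0.9610 bits, H(X,Y) = 2.6427 bits

Marginal of X (row sums):
  P(X=0) = 0.133 + 0.059 = 0.192
  P(X=1) = 0.256 + 0.213 = 0.469
  P(X=2) = 0.143 + 0.154 = 0.297
  P(X=3) = 0.007 + 0.035 = 0.042
H(X) = -[0.192·log₂(0.192) + 0.469·log₂(0.469) + 0.297·log₂(0.297) + 0.042·log₂(0.042)]
  = 0.457118 + 0.512308 + 0.520185 + 0.192086 = 1.6817 bits

H(Y|X) = Σ_x P(x)·H(Y|X=x):
  X=0: P(X=0) = 0.192, P(Y|X=0) = (133/192, 59/192) → H(Y|X=0) = 0.890022
  X=1: P(X=1) = 0.469, P(Y|X=1) = (256/469, 213/469) → H(Y|X=1) = 0.993928
  X=2: P(X=2) = 0.297, P(Y|X=2) = (13/27, 14/27) → H(Y|X=2) = 0.999010
  X=3: P(X=3) = 0.042, P(Y|X=3) = (1/6, 5/6) → H(Y|X=3) = 0.650022
H(Y|X) = 0.192·0.890022 + 0.469·0.993928 + 0.297·0.999010 + 0.042·0.650022 = 0.9610 bits

H(X,Y) = -Σ_{x,y} P(x,y) log₂ P(x,y). Per-cell terms -P(x,y)·log₂P(x,y):
  X=0: 0.387097, 0.240905
  X=1: 0.503241, 0.475219
  X=2: 0.401246, 0.415646
  X=3: 0.050109, 0.169278
Sum of the 8 terms: H(X,Y) = 2.6427 bits

Chain rule check:
  H(X) + H(Y|X) = 1.6817 + 0.9610 = 2.6427 bits
  H(X,Y) = 2.6427 bits
✓ Chain rule verified.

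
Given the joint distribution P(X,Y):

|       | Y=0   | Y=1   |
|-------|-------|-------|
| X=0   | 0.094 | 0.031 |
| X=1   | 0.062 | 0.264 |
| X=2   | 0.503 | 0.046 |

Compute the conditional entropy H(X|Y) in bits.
1.0092 bits

H(X|Y) = H(X,Y) - H(Y)

H(X,Y) = -Σ_{x,y} P(x,y) log₂ P(x,y). Per-cell terms -P(x,y)·log₂P(x,y):
  X=0: 0.3207, 0.1554
  X=1: 0.2487, 0.5072
  X=2: 0.4987, 0.2043
Sum of the 6 terms: H(X,Y) = 1.9350 bits

Marginal of Y (column sums):
  P(Y=0) = 0.094 + 0.062 + 0.503 = 0.659
  P(Y=1) = 0.031 + 0.264 + 0.046 = 0.341
H(Y) = -[0.659·log₂(0.659) + 0.341·log₂(0.341)]
  = 0.3965 + 0.5293 = 0.9258 bits

H(X|Y) = H(X,Y) - H(Y) = 1.9350 - 0.9258 = 1.0092 bits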